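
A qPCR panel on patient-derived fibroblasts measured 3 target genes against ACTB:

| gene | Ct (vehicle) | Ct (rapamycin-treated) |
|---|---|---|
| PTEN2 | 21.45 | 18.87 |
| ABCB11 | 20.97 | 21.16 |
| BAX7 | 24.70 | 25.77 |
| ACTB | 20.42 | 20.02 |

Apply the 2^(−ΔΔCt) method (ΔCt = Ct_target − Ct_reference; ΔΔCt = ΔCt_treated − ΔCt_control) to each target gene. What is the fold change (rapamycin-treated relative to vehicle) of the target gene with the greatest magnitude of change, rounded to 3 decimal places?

PTEN2: ΔΔCt = (18.87−20.02) − (21.45−20.42) = -1.15 − 1.03 = -2.18; fold change = 2^2.18 = 4.532
ABCB11: ΔΔCt = (21.16−20.02) − (20.97−20.42) = 1.14 − 0.55 = 0.59; fold change = 2^-0.59 = 0.664
BAX7: ΔΔCt = (25.77−20.02) − (24.70−20.42) = 5.75 − 4.28 = 1.47; fold change = 2^-1.47 = 0.361
PTEN2 has the largest |ΔΔCt| = 2.18.

4.532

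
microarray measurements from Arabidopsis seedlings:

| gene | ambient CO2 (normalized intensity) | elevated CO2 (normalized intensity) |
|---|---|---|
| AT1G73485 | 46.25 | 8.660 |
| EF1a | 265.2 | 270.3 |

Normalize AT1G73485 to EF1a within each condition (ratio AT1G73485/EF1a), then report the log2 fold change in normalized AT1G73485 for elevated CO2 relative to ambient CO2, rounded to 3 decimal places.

-2.444

AT1G73485/EF1a (ambient CO2) = 46.25 / 265.2 = 0.1744
AT1G73485/EF1a (elevated CO2) = 8.660 / 270.3 = 0.032038
Fold change = 0.032038 / 0.1744 = 0.1837
log2(0.1837) = -2.4445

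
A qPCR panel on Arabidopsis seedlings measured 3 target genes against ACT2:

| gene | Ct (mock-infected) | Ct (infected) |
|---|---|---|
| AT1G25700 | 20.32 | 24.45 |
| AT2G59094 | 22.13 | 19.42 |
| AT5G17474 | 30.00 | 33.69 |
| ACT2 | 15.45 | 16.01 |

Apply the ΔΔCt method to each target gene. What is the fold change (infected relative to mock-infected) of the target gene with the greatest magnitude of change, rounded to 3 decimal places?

0.084

AT1G25700: ΔΔCt = (24.45−16.01) − (20.32−15.45) = 8.44 − 4.87 = 3.57; fold change = 2^-3.57 = 0.084
AT2G59094: ΔΔCt = (19.42−16.01) − (22.13−15.45) = 3.41 − 6.68 = -3.27; fold change = 2^3.27 = 9.646
AT5G17474: ΔΔCt = (33.69−16.01) − (30.00−15.45) = 17.68 − 14.55 = 3.13; fold change = 2^-3.13 = 0.114
AT1G25700 has the largest |ΔΔCt| = 3.57.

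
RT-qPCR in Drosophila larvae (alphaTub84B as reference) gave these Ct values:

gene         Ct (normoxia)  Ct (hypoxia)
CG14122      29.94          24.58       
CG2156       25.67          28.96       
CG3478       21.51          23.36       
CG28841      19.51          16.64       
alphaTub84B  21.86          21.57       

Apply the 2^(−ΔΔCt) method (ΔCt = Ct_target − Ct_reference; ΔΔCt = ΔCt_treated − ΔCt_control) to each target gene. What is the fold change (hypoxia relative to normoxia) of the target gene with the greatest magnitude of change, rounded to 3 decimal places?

CG14122: ΔΔCt = (24.58−21.57) − (29.94−21.86) = 3.01 − 8.08 = -5.07; fold change = 2^5.07 = 33.591
CG2156: ΔΔCt = (28.96−21.57) − (25.67−21.86) = 7.39 − 3.81 = 3.58; fold change = 2^-3.58 = 0.084
CG3478: ΔΔCt = (23.36−21.57) − (21.51−21.86) = 1.79 − (-0.35) = 2.14; fold change = 2^-2.14 = 0.227
CG28841: ΔΔCt = (16.64−21.57) − (19.51−21.86) = -4.93 − (-2.35) = -2.58; fold change = 2^2.58 = 5.979
CG14122 has the largest |ΔΔCt| = 5.07.

33.591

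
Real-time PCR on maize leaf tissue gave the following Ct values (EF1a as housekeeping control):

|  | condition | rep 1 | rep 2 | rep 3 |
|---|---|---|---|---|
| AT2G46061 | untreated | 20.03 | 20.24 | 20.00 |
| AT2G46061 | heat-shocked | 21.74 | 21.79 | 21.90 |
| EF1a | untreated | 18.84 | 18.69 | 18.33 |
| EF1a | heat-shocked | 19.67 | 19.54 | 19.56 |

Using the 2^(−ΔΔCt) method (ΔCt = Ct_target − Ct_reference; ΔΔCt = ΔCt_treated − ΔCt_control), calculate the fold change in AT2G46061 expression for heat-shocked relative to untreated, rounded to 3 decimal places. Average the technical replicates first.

0.595

Mean Ct: AT2G46061 untreated 20.090; AT2G46061 heat-shocked 21.810; EF1a untreated 18.620; EF1a heat-shocked 19.590
ΔCt(untreated) = 20.090 − 18.620 = 1.470
ΔCt(heat-shocked) = 21.810 − 19.590 = 2.220
ΔΔCt = 2.220 − 1.470 = 0.750
Fold change = 2^(−0.750) = 0.5946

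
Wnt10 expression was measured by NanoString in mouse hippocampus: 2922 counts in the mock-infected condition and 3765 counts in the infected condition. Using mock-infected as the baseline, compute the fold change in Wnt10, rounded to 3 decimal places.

1.289

Fold change = 3765 / 2922 = 1.2885
Wnt10 is upregulated.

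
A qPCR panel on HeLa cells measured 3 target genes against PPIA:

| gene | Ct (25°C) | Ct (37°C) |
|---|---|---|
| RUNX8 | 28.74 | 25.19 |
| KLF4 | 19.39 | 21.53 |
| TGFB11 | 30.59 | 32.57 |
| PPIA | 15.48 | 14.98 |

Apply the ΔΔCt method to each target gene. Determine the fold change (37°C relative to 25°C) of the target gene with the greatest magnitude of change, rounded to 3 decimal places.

8.282

RUNX8: ΔΔCt = (25.19−14.98) − (28.74−15.48) = 10.21 − 13.26 = -3.05; fold change = 2^3.05 = 8.282
KLF4: ΔΔCt = (21.53−14.98) − (19.39−15.48) = 6.55 − 3.91 = 2.64; fold change = 2^-2.64 = 0.160
TGFB11: ΔΔCt = (32.57−14.98) − (30.59−15.48) = 17.59 − 15.11 = 2.48; fold change = 2^-2.48 = 0.179
RUNX8 has the largest |ΔΔCt| = 3.05.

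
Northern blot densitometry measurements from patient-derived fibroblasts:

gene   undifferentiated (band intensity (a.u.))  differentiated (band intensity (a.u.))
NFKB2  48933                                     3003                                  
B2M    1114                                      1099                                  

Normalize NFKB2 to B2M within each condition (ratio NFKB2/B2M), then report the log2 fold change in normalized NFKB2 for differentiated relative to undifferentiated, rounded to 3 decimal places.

NFKB2/B2M (undifferentiated) = 48933 / 1114 = 43.925
NFKB2/B2M (differentiated) = 3003 / 1099 = 2.7325
Fold change = 2.7325 / 43.925 = 0.0622
log2(0.0622) = -4.0068

-4.007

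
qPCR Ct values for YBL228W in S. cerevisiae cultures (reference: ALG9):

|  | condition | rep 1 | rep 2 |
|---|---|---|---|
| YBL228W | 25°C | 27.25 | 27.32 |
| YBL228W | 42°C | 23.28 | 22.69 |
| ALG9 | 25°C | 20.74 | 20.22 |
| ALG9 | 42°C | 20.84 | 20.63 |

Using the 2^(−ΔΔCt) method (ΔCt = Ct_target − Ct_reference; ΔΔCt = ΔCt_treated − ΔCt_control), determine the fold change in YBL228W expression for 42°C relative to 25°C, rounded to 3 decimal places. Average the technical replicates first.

Mean Ct: YBL228W 25°C 27.285; YBL228W 42°C 22.985; ALG9 25°C 20.480; ALG9 42°C 20.735
ΔCt(25°C) = 27.285 − 20.480 = 6.805
ΔCt(42°C) = 22.985 − 20.735 = 2.250
ΔΔCt = 2.250 − 6.805 = -4.555
Fold change = 2^(−(-4.555)) = 2^4.555 = 23.5067

23.507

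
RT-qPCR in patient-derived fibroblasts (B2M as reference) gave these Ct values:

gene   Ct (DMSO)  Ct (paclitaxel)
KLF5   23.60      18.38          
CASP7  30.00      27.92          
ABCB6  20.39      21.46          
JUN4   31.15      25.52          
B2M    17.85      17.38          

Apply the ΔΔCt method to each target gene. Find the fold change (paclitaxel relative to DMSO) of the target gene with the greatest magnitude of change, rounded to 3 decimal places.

35.753

KLF5: ΔΔCt = (18.38−17.38) − (23.60−17.85) = 1.00 − 5.75 = -4.75; fold change = 2^4.75 = 26.909
CASP7: ΔΔCt = (27.92−17.38) − (30.00−17.85) = 10.54 − 12.15 = -1.61; fold change = 2^1.61 = 3.053
ABCB6: ΔΔCt = (21.46−17.38) − (20.39−17.85) = 4.08 − 2.54 = 1.54; fold change = 2^-1.54 = 0.344
JUN4: ΔΔCt = (25.52−17.38) − (31.15−17.85) = 8.14 − 13.30 = -5.16; fold change = 2^5.16 = 35.753
JUN4 has the largest |ΔΔCt| = 5.16.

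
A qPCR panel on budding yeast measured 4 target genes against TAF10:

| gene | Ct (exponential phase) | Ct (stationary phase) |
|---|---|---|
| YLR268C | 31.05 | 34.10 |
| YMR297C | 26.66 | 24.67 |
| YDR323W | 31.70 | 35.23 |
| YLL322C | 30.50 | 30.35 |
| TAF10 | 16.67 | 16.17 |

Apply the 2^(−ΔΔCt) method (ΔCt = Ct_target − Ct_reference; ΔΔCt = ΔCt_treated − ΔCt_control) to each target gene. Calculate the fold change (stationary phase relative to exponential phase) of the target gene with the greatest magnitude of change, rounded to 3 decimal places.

0.061

YLR268C: ΔΔCt = (34.10−16.17) − (31.05−16.67) = 17.93 − 14.38 = 3.55; fold change = 2^-3.55 = 0.085
YMR297C: ΔΔCt = (24.67−16.17) − (26.66−16.67) = 8.50 − 9.99 = -1.49; fold change = 2^1.49 = 2.809
YDR323W: ΔΔCt = (35.23−16.17) − (31.70−16.67) = 19.06 − 15.03 = 4.03; fold change = 2^-4.03 = 0.061
YLL322C: ΔΔCt = (30.35−16.17) − (30.50−16.67) = 14.18 − 13.83 = 0.35; fold change = 2^-0.35 = 0.785
YDR323W has the largest |ΔΔCt| = 4.03.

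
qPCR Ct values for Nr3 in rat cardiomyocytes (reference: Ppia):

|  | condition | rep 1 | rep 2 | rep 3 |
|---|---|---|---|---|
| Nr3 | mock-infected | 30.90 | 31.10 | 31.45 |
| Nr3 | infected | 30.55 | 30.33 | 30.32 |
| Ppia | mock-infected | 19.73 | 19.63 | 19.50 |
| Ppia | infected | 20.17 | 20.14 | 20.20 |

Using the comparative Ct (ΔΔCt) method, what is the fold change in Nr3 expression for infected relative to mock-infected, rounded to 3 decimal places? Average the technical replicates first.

Mean Ct: Nr3 mock-infected 31.150; Nr3 infected 30.400; Ppia mock-infected 19.620; Ppia infected 20.170
ΔCt(mock-infected) = 31.150 − 19.620 = 11.530
ΔCt(infected) = 30.400 − 20.170 = 10.230
ΔΔCt = 10.230 − 11.530 = -1.300
Fold change = 2^(−(-1.300)) = 2^1.300 = 2.4623

2.462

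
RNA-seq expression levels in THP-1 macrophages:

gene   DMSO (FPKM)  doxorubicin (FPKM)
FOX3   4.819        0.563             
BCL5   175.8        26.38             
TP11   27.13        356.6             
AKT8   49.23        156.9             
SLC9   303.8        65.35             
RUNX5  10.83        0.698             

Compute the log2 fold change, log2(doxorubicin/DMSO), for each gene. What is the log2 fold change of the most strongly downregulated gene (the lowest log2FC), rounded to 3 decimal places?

log2(0.563/4.819) = -3.098  (FOX3)
log2(26.38/175.8) = -2.736  (BCL5)
log2(356.6/27.13) = 3.716  (TP11)
log2(156.9/49.23) = 1.672  (AKT8)
log2(65.35/303.8) = -2.217  (SLC9)
log2(0.698/10.83) = -3.956  (RUNX5)
RUNX5 is most strongly downregulated.

-3.956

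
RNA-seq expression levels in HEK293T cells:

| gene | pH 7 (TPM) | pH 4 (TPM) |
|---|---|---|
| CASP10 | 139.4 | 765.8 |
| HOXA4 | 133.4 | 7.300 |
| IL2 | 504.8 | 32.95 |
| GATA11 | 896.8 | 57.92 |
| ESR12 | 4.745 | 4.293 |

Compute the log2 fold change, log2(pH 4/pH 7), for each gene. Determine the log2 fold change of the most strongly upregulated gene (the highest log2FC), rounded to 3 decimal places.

log2(765.8/139.4) = 2.458  (CASP10)
log2(7.300/133.4) = -4.192  (HOXA4)
log2(32.95/504.8) = -3.937  (IL2)
log2(57.92/896.8) = -3.953  (GATA11)
log2(4.293/4.745) = -0.144  (ESR12)
CASP10 is most strongly upregulated.

2.458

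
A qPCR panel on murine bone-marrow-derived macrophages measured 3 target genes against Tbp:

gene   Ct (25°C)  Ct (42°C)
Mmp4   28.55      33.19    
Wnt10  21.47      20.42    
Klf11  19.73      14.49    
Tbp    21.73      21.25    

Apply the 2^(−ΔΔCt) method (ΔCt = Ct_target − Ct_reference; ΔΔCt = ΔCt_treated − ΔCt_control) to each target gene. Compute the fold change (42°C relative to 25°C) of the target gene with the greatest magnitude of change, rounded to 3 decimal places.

0.029

Mmp4: ΔΔCt = (33.19−21.25) − (28.55−21.73) = 11.94 − 6.82 = 5.12; fold change = 2^-5.12 = 0.029
Wnt10: ΔΔCt = (20.42−21.25) − (21.47−21.73) = -0.83 − (-0.26) = -0.57; fold change = 2^0.57 = 1.485
Klf11: ΔΔCt = (14.49−21.25) − (19.73−21.73) = -6.76 − (-2.00) = -4.76; fold change = 2^4.76 = 27.096
Mmp4 has the largest |ΔΔCt| = 5.12.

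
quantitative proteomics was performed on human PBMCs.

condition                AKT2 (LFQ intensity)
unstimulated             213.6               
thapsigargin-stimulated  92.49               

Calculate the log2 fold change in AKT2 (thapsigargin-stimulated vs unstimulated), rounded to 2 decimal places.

Fold change = 92.49 / 213.6 = 0.4330
log2(0.4330) = -1.208

-1.21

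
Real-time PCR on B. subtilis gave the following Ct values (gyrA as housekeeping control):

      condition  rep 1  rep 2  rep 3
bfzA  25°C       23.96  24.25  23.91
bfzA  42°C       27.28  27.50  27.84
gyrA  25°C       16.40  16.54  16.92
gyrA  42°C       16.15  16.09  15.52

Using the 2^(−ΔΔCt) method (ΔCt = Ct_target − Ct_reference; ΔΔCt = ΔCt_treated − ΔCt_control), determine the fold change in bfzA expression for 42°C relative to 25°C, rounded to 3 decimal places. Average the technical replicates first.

0.054

Mean Ct: bfzA 25°C 24.040; bfzA 42°C 27.540; gyrA 25°C 16.620; gyrA 42°C 15.920
ΔCt(25°C) = 24.040 − 16.620 = 7.420
ΔCt(42°C) = 27.540 − 15.920 = 11.620
ΔΔCt = 11.620 − 7.420 = 4.200
Fold change = 2^(−4.200) = 0.0544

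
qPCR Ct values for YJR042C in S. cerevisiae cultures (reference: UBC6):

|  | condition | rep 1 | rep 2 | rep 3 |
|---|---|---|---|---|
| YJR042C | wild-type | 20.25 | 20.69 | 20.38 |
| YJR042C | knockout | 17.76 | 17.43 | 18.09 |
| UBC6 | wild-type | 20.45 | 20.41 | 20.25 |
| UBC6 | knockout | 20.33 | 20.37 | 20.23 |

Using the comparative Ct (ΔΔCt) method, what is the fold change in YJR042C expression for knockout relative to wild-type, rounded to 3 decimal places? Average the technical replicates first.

Mean Ct: YJR042C wild-type 20.440; YJR042C knockout 17.760; UBC6 wild-type 20.370; UBC6 knockout 20.310
ΔCt(wild-type) = 20.440 − 20.370 = 0.070
ΔCt(knockout) = 17.760 − 20.310 = -2.550
ΔΔCt = -2.550 − 0.070 = -2.620
Fold change = 2^(−(-2.620)) = 2^2.620 = 6.1475

6.148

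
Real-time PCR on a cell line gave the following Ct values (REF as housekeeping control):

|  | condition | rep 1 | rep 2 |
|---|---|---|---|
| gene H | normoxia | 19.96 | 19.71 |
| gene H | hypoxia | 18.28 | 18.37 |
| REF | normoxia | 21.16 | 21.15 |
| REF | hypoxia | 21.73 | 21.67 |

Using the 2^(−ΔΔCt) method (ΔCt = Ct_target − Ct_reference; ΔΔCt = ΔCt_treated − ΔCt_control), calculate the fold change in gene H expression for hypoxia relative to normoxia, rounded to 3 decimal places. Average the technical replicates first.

Mean Ct: gene H normoxia 19.835; gene H hypoxia 18.325; REF normoxia 21.155; REF hypoxia 21.700
ΔCt(normoxia) = 19.835 − 21.155 = -1.320
ΔCt(hypoxia) = 18.325 − 21.700 = -3.375
ΔΔCt = -3.375 − (-1.320) = -2.055
Fold change = 2^(−(-2.055)) = 2^2.055 = 4.1554

4.155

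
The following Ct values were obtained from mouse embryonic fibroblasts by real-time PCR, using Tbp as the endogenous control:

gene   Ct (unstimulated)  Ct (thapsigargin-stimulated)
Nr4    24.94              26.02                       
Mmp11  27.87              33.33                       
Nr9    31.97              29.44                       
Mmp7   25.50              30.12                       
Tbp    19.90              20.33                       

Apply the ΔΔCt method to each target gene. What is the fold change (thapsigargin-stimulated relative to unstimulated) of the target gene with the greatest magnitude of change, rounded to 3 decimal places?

Nr4: ΔΔCt = (26.02−20.33) − (24.94−19.90) = 5.69 − 5.04 = 0.65; fold change = 2^-0.65 = 0.637
Mmp11: ΔΔCt = (33.33−20.33) − (27.87−19.90) = 13.00 − 7.97 = 5.03; fold change = 2^-5.03 = 0.031
Nr9: ΔΔCt = (29.44−20.33) − (31.97−19.90) = 9.11 − 12.07 = -2.96; fold change = 2^2.96 = 7.781
Mmp7: ΔΔCt = (30.12−20.33) − (25.50−19.90) = 9.79 − 5.60 = 4.19; fold change = 2^-4.19 = 0.055
Mmp11 has the largest |ΔΔCt| = 5.03.

0.031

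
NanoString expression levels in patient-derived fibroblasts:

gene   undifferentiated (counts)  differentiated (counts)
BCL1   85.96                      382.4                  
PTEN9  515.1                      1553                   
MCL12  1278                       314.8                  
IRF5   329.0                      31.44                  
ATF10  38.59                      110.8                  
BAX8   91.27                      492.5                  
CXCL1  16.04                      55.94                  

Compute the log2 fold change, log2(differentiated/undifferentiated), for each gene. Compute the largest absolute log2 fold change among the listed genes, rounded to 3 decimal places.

log2(382.4/85.96) = 2.153  (BCL1)
log2(1553/515.1) = 1.592  (PTEN9)
log2(314.8/1278) = -2.021  (MCL12)
log2(31.44/329.0) = -3.387  (IRF5)
log2(110.8/38.59) = 1.522  (ATF10)
log2(492.5/91.27) = 2.432  (BAX8)
log2(55.94/16.04) = 1.802  (CXCL1)
The largest magnitude belongs to IRF5.

3.387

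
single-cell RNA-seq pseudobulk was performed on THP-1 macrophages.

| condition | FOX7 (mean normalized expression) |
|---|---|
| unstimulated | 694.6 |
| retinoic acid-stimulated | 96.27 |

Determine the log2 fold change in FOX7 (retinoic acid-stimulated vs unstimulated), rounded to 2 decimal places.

-2.85

Fold change = 96.27 / 694.6 = 0.1386
log2(0.1386) = -2.851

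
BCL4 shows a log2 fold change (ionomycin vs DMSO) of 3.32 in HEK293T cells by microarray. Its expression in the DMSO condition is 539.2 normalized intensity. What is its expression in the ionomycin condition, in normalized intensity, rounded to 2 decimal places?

Fold change = 2^(3.32) = 9.9866
ionomycin expression = 539.2 × 9.9866 = 5384.80

5384.80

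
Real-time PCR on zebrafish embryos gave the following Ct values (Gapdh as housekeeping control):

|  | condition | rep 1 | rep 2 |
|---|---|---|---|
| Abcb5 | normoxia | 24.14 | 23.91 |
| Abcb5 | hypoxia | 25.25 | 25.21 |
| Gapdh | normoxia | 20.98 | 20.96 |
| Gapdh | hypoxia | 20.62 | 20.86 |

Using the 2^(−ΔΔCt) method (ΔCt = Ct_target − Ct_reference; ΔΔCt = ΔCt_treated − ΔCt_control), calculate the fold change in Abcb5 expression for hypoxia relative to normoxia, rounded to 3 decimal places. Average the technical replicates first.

Mean Ct: Abcb5 normoxia 24.025; Abcb5 hypoxia 25.230; Gapdh normoxia 20.970; Gapdh hypoxia 20.740
ΔCt(normoxia) = 24.025 − 20.970 = 3.055
ΔCt(hypoxia) = 25.230 − 20.740 = 4.490
ΔΔCt = 4.490 − 3.055 = 1.435
Fold change = 2^(−1.435) = 0.3698

0.370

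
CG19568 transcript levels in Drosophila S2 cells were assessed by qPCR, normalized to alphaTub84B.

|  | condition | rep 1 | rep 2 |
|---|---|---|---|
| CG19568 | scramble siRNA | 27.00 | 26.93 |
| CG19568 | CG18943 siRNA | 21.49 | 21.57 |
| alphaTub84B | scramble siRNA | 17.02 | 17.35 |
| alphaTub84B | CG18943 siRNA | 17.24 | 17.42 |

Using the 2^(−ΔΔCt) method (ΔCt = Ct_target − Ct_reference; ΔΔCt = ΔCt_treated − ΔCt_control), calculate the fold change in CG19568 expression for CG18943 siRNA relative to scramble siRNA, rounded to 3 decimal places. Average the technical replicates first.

Mean Ct: CG19568 scramble siRNA 26.965; CG19568 CG18943 siRNA 21.530; alphaTub84B scramble siRNA 17.185; alphaTub84B CG18943 siRNA 17.330
ΔCt(scramble siRNA) = 26.965 − 17.185 = 9.780
ΔCt(CG18943 siRNA) = 21.530 − 17.330 = 4.200
ΔΔCt = 4.200 − 9.780 = -5.580
Fold change = 2^(−(-5.580)) = 2^5.580 = 47.8352

47.835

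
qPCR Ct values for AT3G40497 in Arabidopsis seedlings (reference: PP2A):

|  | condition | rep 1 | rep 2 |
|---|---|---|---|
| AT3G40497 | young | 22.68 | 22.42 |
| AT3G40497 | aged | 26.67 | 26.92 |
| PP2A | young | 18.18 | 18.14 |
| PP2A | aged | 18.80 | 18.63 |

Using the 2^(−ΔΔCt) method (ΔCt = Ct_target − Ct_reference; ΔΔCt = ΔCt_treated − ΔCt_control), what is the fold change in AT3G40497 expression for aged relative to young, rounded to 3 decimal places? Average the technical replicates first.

Mean Ct: AT3G40497 young 22.550; AT3G40497 aged 26.795; PP2A young 18.160; PP2A aged 18.715
ΔCt(young) = 22.550 − 18.160 = 4.390
ΔCt(aged) = 26.795 − 18.715 = 8.080
ΔΔCt = 8.080 − 4.390 = 3.690
Fold change = 2^(−3.690) = 0.0775

0.077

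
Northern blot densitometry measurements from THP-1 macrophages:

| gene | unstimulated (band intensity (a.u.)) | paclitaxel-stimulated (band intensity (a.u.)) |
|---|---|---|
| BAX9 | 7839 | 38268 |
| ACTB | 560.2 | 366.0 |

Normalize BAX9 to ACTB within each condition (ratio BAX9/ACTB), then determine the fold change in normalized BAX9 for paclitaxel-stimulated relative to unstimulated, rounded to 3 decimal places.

7.472

BAX9/ACTB (unstimulated) = 7839 / 560.2 = 13.993
BAX9/ACTB (paclitaxel-stimulated) = 38268 / 366.0 = 104.56
Fold change = 104.56 / 13.993 = 7.4720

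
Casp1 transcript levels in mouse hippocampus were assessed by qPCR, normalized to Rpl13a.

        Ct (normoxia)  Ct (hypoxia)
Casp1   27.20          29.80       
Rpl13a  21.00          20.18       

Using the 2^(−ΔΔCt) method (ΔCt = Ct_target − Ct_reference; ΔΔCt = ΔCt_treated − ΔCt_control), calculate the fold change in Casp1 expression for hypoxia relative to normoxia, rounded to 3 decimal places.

ΔCt(normoxia) = 27.200 − 21.000 = 6.200
ΔCt(hypoxia) = 29.800 − 20.180 = 9.620
ΔΔCt = 9.620 − 6.200 = 3.420
Fold change = 2^(−3.420) = 0.0934

0.093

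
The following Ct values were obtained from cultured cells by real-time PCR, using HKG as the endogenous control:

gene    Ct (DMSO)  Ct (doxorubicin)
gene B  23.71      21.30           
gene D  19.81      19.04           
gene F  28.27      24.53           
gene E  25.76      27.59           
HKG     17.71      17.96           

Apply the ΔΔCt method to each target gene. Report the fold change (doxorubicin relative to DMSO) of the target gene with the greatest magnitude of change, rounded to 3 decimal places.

15.889

gene B: ΔΔCt = (21.30−17.96) − (23.71−17.71) = 3.34 − 6.00 = -2.66; fold change = 2^2.66 = 6.320
gene D: ΔΔCt = (19.04−17.96) − (19.81−17.71) = 1.08 − 2.10 = -1.02; fold change = 2^1.02 = 2.028
gene F: ΔΔCt = (24.53−17.96) − (28.27−17.71) = 6.57 − 10.56 = -3.99; fold change = 2^3.99 = 15.889
gene E: ΔΔCt = (27.59−17.96) − (25.76−17.71) = 9.63 − 8.05 = 1.58; fold change = 2^-1.58 = 0.334
gene F has the largest |ΔΔCt| = 3.99.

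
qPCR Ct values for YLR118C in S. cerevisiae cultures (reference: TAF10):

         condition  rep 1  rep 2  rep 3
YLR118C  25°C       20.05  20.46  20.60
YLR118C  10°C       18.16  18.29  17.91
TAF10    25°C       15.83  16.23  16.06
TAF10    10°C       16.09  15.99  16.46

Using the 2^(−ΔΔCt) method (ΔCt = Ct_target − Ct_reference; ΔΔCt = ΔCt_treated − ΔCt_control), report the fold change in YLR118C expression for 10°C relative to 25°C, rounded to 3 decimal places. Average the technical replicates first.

Mean Ct: YLR118C 25°C 20.370; YLR118C 10°C 18.120; TAF10 25°C 16.040; TAF10 10°C 16.180
ΔCt(25°C) = 20.370 − 16.040 = 4.330
ΔCt(10°C) = 18.120 − 16.180 = 1.940
ΔΔCt = 1.940 − 4.330 = -2.390
Fold change = 2^(−(-2.390)) = 2^2.390 = 5.2416

5.242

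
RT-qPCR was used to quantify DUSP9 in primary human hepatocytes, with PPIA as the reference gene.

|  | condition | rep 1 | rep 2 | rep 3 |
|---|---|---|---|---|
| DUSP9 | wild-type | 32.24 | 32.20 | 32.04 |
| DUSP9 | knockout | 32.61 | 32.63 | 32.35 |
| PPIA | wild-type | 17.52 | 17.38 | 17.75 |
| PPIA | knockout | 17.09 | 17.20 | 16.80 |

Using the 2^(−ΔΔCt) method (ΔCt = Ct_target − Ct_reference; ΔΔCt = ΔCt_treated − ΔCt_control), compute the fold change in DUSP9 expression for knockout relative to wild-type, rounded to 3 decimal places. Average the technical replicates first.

Mean Ct: DUSP9 wild-type 32.160; DUSP9 knockout 32.530; PPIA wild-type 17.550; PPIA knockout 17.030
ΔCt(wild-type) = 32.160 − 17.550 = 14.610
ΔCt(knockout) = 32.530 − 17.030 = 15.500
ΔΔCt = 15.500 − 14.610 = 0.890
Fold change = 2^(−0.890) = 0.5396

0.540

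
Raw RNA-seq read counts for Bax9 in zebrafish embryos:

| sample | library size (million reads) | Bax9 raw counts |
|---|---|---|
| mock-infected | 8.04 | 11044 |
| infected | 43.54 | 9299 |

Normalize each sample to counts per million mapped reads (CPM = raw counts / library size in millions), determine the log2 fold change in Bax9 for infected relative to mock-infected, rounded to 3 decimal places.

-2.685

CPM(mock-infected) = 11044 / 8.04 = 1373.6318
CPM(infected) = 9299 / 43.54 = 213.5737
Fold change = 213.5737 / 1373.6318 = 0.15548
log2(0.15548) = -2.6852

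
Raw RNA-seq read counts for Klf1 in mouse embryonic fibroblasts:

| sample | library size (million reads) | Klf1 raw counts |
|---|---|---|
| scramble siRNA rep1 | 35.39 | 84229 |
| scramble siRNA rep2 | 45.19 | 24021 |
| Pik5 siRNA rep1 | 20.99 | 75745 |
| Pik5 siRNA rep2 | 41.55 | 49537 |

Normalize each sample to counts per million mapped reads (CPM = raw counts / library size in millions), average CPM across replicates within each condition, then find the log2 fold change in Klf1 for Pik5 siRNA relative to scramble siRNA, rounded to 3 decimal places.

CPM(scramble siRNA rep1) = 84229 / 35.39 = 2380.0226
CPM(scramble siRNA rep2) = 24021 / 45.19 = 531.5557
CPM(Pik5 siRNA rep1) = 75745 / 20.99 = 3608.6232
CPM(Pik5 siRNA rep2) = 49537 / 41.55 = 1192.2262
mean CPM(scramble siRNA) = 1455.7891; mean CPM(Pik5 siRNA) = 2400.4247
Fold change = 2400.4247 / 1455.7891 = 1.64888
log2(1.64888) = 0.7215

0.721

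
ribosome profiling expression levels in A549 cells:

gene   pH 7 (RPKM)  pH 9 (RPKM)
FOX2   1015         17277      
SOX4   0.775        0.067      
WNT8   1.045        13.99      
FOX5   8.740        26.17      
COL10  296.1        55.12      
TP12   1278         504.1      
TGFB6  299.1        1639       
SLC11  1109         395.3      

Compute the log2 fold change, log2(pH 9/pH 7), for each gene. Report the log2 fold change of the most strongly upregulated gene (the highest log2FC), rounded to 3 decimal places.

4.089

log2(17277/1015) = 4.089  (FOX2)
log2(0.067/0.775) = -3.532  (SOX4)
log2(13.99/1.045) = 3.743  (WNT8)
log2(26.17/8.740) = 1.582  (FOX5)
log2(55.12/296.1) = -2.425  (COL10)
log2(504.1/1278) = -1.342  (TP12)
log2(1639/299.1) = 2.454  (TGFB6)
log2(395.3/1109) = -1.488  (SLC11)
FOX2 is most strongly upregulated.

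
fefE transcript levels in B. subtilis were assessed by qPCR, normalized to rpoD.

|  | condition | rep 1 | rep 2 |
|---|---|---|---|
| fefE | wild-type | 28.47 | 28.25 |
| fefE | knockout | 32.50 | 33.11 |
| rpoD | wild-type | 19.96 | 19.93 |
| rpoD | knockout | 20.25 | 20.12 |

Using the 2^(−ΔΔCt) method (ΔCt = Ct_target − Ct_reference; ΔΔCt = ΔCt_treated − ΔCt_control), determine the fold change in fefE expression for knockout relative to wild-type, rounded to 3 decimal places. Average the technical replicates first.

0.054

Mean Ct: fefE wild-type 28.360; fefE knockout 32.805; rpoD wild-type 19.945; rpoD knockout 20.185
ΔCt(wild-type) = 28.360 − 19.945 = 8.415
ΔCt(knockout) = 32.805 − 20.185 = 12.620
ΔΔCt = 12.620 − 8.415 = 4.205
Fold change = 2^(−4.205) = 0.0542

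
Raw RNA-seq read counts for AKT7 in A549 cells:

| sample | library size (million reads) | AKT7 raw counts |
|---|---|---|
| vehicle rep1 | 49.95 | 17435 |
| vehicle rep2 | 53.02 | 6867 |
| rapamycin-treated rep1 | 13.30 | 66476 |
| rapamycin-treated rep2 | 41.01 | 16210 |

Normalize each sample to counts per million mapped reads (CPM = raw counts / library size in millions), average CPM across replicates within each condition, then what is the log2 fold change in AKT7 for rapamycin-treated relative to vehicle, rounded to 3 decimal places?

3.494

CPM(vehicle rep1) = 17435 / 49.95 = 349.0490
CPM(vehicle rep2) = 6867 / 53.02 = 129.5172
CPM(rapamycin-treated rep1) = 66476 / 13.30 = 4998.1955
CPM(rapamycin-treated rep2) = 16210 / 41.01 = 395.2694
mean CPM(vehicle) = 239.2831; mean CPM(rapamycin-treated) = 2696.7325
Fold change = 2696.7325 / 239.2831 = 11.27005
log2(11.27005) = 3.4944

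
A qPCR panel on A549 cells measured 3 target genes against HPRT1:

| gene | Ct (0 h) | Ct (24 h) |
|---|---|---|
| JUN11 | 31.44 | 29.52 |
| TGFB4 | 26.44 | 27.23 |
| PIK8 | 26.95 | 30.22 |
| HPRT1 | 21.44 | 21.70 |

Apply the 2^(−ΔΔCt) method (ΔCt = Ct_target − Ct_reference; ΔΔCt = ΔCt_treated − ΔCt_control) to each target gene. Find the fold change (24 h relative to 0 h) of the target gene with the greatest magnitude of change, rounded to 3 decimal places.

0.124

JUN11: ΔΔCt = (29.52−21.70) − (31.44−21.44) = 7.82 − 10.00 = -2.18; fold change = 2^2.18 = 4.532
TGFB4: ΔΔCt = (27.23−21.70) − (26.44−21.44) = 5.53 − 5.00 = 0.53; fold change = 2^-0.53 = 0.693
PIK8: ΔΔCt = (30.22−21.70) − (26.95−21.44) = 8.52 − 5.51 = 3.01; fold change = 2^-3.01 = 0.124
PIK8 has the largest |ΔΔCt| = 3.01.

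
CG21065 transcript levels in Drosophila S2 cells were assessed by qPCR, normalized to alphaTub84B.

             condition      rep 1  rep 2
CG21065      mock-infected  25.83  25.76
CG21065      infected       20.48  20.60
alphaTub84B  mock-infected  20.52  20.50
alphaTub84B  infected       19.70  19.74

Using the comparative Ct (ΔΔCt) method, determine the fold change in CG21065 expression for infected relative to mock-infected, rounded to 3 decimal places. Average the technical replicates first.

22.085

Mean Ct: CG21065 mock-infected 25.795; CG21065 infected 20.540; alphaTub84B mock-infected 20.510; alphaTub84B infected 19.720
ΔCt(mock-infected) = 25.795 − 20.510 = 5.285
ΔCt(infected) = 20.540 − 19.720 = 0.820
ΔΔCt = 0.820 − 5.285 = -4.465
Fold change = 2^(−(-4.465)) = 2^4.465 = 22.0851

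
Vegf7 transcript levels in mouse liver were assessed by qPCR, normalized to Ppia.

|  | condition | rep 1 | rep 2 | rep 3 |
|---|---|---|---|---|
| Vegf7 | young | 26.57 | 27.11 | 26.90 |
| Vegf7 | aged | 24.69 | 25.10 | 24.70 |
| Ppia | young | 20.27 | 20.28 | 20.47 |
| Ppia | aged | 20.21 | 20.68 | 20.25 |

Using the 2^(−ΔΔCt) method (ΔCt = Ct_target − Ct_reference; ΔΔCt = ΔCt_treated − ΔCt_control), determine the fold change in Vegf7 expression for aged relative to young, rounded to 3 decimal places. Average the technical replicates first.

4.199

Mean Ct: Vegf7 young 26.860; Vegf7 aged 24.830; Ppia young 20.340; Ppia aged 20.380
ΔCt(young) = 26.860 − 20.340 = 6.520
ΔCt(aged) = 24.830 − 20.380 = 4.450
ΔΔCt = 4.450 − 6.520 = -2.070
Fold change = 2^(−(-2.070)) = 2^2.070 = 4.1989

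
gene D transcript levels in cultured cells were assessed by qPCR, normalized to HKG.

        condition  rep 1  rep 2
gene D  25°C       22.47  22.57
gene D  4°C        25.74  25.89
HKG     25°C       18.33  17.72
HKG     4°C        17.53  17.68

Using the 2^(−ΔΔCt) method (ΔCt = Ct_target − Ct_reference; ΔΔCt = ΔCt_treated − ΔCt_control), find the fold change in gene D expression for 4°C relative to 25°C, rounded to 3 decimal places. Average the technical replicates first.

0.076

Mean Ct: gene D 25°C 22.520; gene D 4°C 25.815; HKG 25°C 18.025; HKG 4°C 17.605
ΔCt(25°C) = 22.520 − 18.025 = 4.495
ΔCt(4°C) = 25.815 − 17.605 = 8.210
ΔΔCt = 8.210 − 4.495 = 3.715
Fold change = 2^(−3.715) = 0.0762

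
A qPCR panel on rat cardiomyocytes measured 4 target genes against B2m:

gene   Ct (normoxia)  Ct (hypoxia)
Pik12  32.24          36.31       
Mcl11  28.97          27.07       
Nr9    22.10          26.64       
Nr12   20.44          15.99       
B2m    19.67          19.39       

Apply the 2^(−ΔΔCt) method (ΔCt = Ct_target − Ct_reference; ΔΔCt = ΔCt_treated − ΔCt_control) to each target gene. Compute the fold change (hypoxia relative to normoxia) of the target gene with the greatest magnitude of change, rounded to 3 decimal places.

Pik12: ΔΔCt = (36.31−19.39) − (32.24−19.67) = 16.92 − 12.57 = 4.35; fold change = 2^-4.35 = 0.049
Mcl11: ΔΔCt = (27.07−19.39) − (28.97−19.67) = 7.68 − 9.30 = -1.62; fold change = 2^1.62 = 3.074
Nr9: ΔΔCt = (26.64−19.39) − (22.10−19.67) = 7.25 − 2.43 = 4.82; fold change = 2^-4.82 = 0.035
Nr12: ΔΔCt = (15.99−19.39) − (20.44−19.67) = -3.40 − 0.77 = -4.17; fold change = 2^4.17 = 18.001
Nr9 has the largest |ΔΔCt| = 4.82.

0.035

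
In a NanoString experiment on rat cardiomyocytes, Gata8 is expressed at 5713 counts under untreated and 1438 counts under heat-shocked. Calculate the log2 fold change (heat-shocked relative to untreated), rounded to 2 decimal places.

-1.99

Fold change = 1438 / 5713 = 0.2517
log2(0.2517) = -1.990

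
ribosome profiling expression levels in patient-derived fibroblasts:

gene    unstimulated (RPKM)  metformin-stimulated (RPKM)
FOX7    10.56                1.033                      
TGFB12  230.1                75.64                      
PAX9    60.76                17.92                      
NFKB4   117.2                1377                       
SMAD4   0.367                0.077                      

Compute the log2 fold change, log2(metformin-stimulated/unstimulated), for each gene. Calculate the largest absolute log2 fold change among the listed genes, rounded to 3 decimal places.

log2(1.033/10.56) = -3.354  (FOX7)
log2(75.64/230.1) = -1.605  (TGFB12)
log2(17.92/60.76) = -1.762  (PAX9)
log2(1377/117.2) = 3.554  (NFKB4)
log2(0.077/0.367) = -2.253  (SMAD4)
The largest magnitude belongs to NFKB4.

3.554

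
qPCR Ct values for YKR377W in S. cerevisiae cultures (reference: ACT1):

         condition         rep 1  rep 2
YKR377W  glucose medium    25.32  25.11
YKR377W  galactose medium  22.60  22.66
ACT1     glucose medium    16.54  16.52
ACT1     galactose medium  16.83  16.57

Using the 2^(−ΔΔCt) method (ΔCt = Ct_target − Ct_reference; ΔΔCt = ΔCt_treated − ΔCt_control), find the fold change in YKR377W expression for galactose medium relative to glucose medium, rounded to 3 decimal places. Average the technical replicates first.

Mean Ct: YKR377W glucose medium 25.215; YKR377W galactose medium 22.630; ACT1 glucose medium 16.530; ACT1 galactose medium 16.700
ΔCt(glucose medium) = 25.215 − 16.530 = 8.685
ΔCt(galactose medium) = 22.630 − 16.700 = 5.930
ΔΔCt = 5.930 − 8.685 = -2.755
Fold change = 2^(−(-2.755)) = 2^2.755 = 6.7505

6.751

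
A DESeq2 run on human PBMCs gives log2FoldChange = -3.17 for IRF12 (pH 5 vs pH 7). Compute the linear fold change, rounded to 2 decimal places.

0.11

Fold change = 2^(-3.17) = 0.111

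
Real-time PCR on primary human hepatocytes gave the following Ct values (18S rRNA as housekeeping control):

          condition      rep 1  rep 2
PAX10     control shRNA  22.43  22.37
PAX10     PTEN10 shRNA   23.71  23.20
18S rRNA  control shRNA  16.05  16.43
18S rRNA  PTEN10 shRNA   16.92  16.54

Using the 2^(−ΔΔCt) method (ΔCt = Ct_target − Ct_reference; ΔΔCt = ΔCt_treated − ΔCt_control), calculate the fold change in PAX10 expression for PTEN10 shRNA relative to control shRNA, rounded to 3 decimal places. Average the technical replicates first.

Mean Ct: PAX10 control shRNA 22.400; PAX10 PTEN10 shRNA 23.455; 18S rRNA control shRNA 16.240; 18S rRNA PTEN10 shRNA 16.730
ΔCt(control shRNA) = 22.400 − 16.240 = 6.160
ΔCt(PTEN10 shRNA) = 23.455 − 16.730 = 6.725
ΔΔCt = 6.725 − 6.160 = 0.565
Fold change = 2^(−0.565) = 0.6760

0.676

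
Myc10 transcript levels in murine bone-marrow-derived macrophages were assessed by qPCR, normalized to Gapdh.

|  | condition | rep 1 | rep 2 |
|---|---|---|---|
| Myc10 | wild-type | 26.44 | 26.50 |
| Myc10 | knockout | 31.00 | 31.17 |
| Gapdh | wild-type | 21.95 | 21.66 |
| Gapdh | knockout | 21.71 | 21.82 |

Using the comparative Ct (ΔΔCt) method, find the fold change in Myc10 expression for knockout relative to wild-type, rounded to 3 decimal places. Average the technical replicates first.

Mean Ct: Myc10 wild-type 26.470; Myc10 knockout 31.085; Gapdh wild-type 21.805; Gapdh knockout 21.765
ΔCt(wild-type) = 26.470 − 21.805 = 4.665
ΔCt(knockout) = 31.085 − 21.765 = 9.320
ΔΔCt = 9.320 − 4.665 = 4.655
Fold change = 2^(−4.655) = 0.0397

0.040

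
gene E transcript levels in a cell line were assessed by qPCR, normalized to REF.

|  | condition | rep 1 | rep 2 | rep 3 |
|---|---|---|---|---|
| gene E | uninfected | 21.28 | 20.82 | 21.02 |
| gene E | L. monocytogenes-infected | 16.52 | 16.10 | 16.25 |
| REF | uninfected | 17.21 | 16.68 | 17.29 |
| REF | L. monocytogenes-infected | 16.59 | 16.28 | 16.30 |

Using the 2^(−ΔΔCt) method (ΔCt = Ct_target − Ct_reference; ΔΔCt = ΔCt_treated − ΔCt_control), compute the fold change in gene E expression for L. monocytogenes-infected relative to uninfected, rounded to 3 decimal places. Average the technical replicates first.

16.912

Mean Ct: gene E uninfected 21.040; gene E L. monocytogenes-infected 16.290; REF uninfected 17.060; REF L. monocytogenes-infected 16.390
ΔCt(uninfected) = 21.040 − 17.060 = 3.980
ΔCt(L. monocytogenes-infected) = 16.290 − 16.390 = -0.100
ΔΔCt = -0.100 − 3.980 = -4.080
Fold change = 2^(−(-4.080)) = 2^4.080 = 16.9123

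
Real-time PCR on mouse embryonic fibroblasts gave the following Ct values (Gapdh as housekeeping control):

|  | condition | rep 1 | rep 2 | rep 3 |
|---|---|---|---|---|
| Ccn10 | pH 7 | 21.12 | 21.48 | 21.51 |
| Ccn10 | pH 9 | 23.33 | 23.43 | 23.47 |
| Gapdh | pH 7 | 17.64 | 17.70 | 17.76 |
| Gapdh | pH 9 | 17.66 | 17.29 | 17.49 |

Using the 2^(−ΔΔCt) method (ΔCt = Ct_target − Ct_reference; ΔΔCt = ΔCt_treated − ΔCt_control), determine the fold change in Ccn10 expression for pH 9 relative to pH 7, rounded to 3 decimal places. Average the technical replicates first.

0.209

Mean Ct: Ccn10 pH 7 21.370; Ccn10 pH 9 23.410; Gapdh pH 7 17.700; Gapdh pH 9 17.480
ΔCt(pH 7) = 21.370 − 17.700 = 3.670
ΔCt(pH 9) = 23.410 − 17.480 = 5.930
ΔΔCt = 5.930 − 3.670 = 2.260
Fold change = 2^(−2.260) = 0.2088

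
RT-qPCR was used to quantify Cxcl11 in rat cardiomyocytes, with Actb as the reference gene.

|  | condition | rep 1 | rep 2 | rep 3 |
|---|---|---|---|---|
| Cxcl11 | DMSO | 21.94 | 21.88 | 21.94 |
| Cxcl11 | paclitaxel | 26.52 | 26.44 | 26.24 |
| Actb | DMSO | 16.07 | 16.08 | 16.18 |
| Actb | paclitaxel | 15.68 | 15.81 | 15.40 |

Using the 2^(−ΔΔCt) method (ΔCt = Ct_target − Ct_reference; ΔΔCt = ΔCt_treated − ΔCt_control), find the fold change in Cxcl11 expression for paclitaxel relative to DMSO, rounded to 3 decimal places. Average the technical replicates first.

Mean Ct: Cxcl11 DMSO 21.920; Cxcl11 paclitaxel 26.400; Actb DMSO 16.110; Actb paclitaxel 15.630
ΔCt(DMSO) = 21.920 − 16.110 = 5.810
ΔCt(paclitaxel) = 26.400 − 15.630 = 10.770
ΔΔCt = 10.770 − 5.810 = 4.960
Fold change = 2^(−4.960) = 0.0321

0.032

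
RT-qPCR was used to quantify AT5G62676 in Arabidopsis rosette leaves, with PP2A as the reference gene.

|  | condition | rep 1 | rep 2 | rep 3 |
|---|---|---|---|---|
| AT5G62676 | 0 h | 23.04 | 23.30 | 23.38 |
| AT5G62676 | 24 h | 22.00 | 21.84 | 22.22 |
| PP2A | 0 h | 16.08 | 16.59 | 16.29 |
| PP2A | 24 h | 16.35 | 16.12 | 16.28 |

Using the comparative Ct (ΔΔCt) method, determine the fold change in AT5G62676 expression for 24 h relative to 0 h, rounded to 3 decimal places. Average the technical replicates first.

2.219

Mean Ct: AT5G62676 0 h 23.240; AT5G62676 24 h 22.020; PP2A 0 h 16.320; PP2A 24 h 16.250
ΔCt(0 h) = 23.240 − 16.320 = 6.920
ΔCt(24 h) = 22.020 − 16.250 = 5.770
ΔΔCt = 5.770 − 6.920 = -1.150
Fold change = 2^(−(-1.150)) = 2^1.150 = 2.2191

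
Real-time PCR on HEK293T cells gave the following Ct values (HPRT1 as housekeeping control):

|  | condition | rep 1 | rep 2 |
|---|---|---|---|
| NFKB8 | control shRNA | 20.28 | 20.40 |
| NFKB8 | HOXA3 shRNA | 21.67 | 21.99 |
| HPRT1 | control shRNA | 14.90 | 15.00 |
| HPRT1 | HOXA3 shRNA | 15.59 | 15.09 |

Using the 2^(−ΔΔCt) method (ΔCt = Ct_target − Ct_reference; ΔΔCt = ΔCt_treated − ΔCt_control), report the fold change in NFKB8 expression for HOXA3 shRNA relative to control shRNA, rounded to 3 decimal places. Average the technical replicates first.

Mean Ct: NFKB8 control shRNA 20.340; NFKB8 HOXA3 shRNA 21.830; HPRT1 control shRNA 14.950; HPRT1 HOXA3 shRNA 15.340
ΔCt(control shRNA) = 20.340 − 14.950 = 5.390
ΔCt(HOXA3 shRNA) = 21.830 − 15.340 = 6.490
ΔΔCt = 6.490 − 5.390 = 1.100
Fold change = 2^(−1.100) = 0.4665

0.467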